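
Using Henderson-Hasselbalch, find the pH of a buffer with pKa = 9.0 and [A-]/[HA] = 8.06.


pH = pKa + log10([A-]/[HA])
pH = 9.0 + log10(8.06)
pH = 9.9063

9.9063


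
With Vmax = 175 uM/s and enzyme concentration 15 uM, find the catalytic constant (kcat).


kcat = Vmax / [E]t
kcat = 175 / 15
kcat = 11.6667 s^-1

11.6667 s^-1


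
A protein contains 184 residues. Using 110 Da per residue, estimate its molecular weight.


MW = n_residues * 110 Da
MW = 184 * 110
MW = 20240 Da

20240 Da


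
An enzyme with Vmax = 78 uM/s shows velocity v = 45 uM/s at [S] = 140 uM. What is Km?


Km = [S] * (Vmax - v) / v
Km = 140 * (78 - 45) / 45
Km = 102.6667 uM

102.6667 uM


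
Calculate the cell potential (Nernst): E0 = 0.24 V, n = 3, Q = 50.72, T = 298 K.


E = E0 - (RT/nF) * ln(Q)
E = 0.24 - (8.314 * 298 / (3 * 96485)) * ln(50.72)
E = 0.2064 V

0.2064 V


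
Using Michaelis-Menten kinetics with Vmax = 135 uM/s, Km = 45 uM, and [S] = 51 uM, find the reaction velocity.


v = Vmax * [S] / (Km + [S])
v = 135 * 51 / (45 + 51)
v = 71.7188 uM/s

71.7188 uM/s


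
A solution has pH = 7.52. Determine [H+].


[H+] = 10^(-pH)
[H+] = 10^(-7.52)
[H+] = 3.020e-08 M

3.020e-08 M


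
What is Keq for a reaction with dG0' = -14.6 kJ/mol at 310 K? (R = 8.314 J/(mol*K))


Keq = exp(-dG0 * 1000 / (R * T))
Keq = exp(-(-14.6) * 1000 / (8.314 * 310))
Keq = 288.5173

288.5173


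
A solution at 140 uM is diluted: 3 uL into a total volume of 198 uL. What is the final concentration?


C2 = C1 * V1 / V2
C2 = 140 * 3 / 198
C2 = 2.1212 uM

2.1212 uM


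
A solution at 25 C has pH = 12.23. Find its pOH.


pOH = 14 - pH
pOH = 14 - 12.23
pOH = 1.77

1.77


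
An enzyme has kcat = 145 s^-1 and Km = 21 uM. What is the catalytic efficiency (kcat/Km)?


Catalytic efficiency = kcat / Km
= 145 / 21
= 6.9048 uM^-1*s^-1

6.9048 uM^-1*s^-1


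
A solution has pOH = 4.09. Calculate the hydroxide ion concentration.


[OH-] = 10^(-pOH)
[OH-] = 10^(-4.09)
[OH-] = 8.128e-05 M

8.128e-05 M


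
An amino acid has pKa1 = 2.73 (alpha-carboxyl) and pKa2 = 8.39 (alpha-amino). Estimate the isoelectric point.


pI = (pKa1 + pKa2) / 2
pI = (2.73 + 8.39) / 2
pI = 5.56

5.56


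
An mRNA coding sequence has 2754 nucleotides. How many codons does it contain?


codons = nucleotides / 3
codons = 2754 / 3 = 918

918


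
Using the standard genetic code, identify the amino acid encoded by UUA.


Standard genetic code lookup.
Codon UUA -> Leu

Leu


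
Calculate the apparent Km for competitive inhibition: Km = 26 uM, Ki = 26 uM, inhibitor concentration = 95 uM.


Km_app = Km * (1 + [I]/Ki)
Km_app = 26 * (1 + 95/26)
Km_app = 121.0 uM

121.0 uM


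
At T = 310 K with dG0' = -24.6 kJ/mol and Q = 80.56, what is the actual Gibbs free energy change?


dG = dG0' + RT * ln(Q) / 1000
dG = -24.6 + 8.314 * 310 * ln(80.56) / 1000
dG = -13.288 kJ/mol

-13.288 kJ/mol


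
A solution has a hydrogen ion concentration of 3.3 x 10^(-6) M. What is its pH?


pH = -log10([H+])
pH = -log10(3.3 x 10^(-6))
pH = 5.4815

5.4815


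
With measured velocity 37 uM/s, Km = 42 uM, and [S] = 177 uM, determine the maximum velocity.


Vmax = v * (Km + [S]) / [S]
Vmax = 37 * (42 + 177) / 177
Vmax = 45.7797 uM/s

45.7797 uM/s


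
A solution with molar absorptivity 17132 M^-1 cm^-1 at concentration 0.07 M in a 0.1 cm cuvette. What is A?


A = epsilon * c * l
A = 17132 * 0.07 * 0.1
A = 119.924

119.924


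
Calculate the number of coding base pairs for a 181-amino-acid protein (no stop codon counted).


Each amino acid = 1 codon = 3 bp
bp = 181 * 3 = 543 bp

543 bp


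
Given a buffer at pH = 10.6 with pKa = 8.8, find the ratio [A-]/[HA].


[A-]/[HA] = 10^(pH - pKa)
= 10^(10.6 - 8.8)
= 63.0957

63.0957


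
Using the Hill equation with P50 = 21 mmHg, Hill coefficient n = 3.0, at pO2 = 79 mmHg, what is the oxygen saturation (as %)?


Y = pO2^n / (P50^n + pO2^n)
Y = 79^3.0 / (21^3.0 + 79^3.0)
Y = 98.16%

98.16%


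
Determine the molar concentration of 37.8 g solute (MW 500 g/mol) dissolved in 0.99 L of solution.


C = (mass / MW) / volume
C = (37.8 / 500) / 0.99
C = 0.0764 M

0.0764 M


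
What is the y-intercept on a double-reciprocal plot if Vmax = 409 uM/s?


y-intercept = 1/Vmax
= 1/409
= 0.0024 s/uM

0.0024 s/uM


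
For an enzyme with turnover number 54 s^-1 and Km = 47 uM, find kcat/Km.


Catalytic efficiency = kcat / Km
= 54 / 47
= 1.1489 uM^-1*s^-1

1.1489 uM^-1*s^-1


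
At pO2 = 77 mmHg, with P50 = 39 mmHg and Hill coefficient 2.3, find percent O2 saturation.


Y = pO2^n / (P50^n + pO2^n)
Y = 77^2.3 / (39^2.3 + 77^2.3)
Y = 82.7%

82.7%


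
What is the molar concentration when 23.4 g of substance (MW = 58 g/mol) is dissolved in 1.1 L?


C = (mass / MW) / volume
C = (23.4 / 58) / 1.1
C = 0.3668 M

0.3668 M


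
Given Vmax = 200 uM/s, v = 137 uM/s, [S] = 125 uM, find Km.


Km = [S] * (Vmax - v) / v
Km = 125 * (200 - 137) / 137
Km = 57.4818 uM

57.4818 uM


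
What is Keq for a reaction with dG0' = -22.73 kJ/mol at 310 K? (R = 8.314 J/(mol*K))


Keq = exp(-dG0 * 1000 / (R * T))
Keq = exp(-(-22.73) * 1000 / (8.314 * 310))
Keq = 6762.6503

6762.6503


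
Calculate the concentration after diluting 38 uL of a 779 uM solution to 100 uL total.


C2 = C1 * V1 / V2
C2 = 779 * 38 / 100
C2 = 296.02 uM

296.02 uM


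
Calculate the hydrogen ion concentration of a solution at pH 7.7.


[H+] = 10^(-pH)
[H+] = 10^(-7.7)
[H+] = 1.995e-08 M

1.995e-08 M


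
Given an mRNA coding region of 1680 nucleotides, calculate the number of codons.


codons = nucleotides / 3
codons = 1680 / 3 = 560

560


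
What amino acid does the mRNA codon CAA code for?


Standard genetic code lookup.
Codon CAA -> Gln

Gln


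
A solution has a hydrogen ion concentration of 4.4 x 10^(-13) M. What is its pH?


pH = -log10([H+])
pH = -log10(4.4 x 10^(-13))
pH = 12.3565

12.3565


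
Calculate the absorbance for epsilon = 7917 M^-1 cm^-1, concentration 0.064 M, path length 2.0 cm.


A = epsilon * c * l
A = 7917 * 0.064 * 2.0
A = 1013.376

1013.376


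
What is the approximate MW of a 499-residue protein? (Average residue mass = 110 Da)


MW = n_residues * 110 Da
MW = 499 * 110
MW = 54890 Da

54890 Da


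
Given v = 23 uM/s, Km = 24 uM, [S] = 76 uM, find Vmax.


Vmax = v * (Km + [S]) / [S]
Vmax = 23 * (24 + 76) / 76
Vmax = 30.2632 uM/s

30.2632 uM/s


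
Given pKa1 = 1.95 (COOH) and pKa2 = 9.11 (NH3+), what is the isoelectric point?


pI = (pKa1 + pKa2) / 2
pI = (1.95 + 9.11) / 2
pI = 5.53

5.53


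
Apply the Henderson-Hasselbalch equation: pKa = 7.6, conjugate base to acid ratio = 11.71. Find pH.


pH = pKa + log10([A-]/[HA])
pH = 7.6 + log10(11.71)
pH = 8.6686

8.6686


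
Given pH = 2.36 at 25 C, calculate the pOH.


pOH = 14 - pH
pOH = 14 - 2.36
pOH = 11.64

11.64


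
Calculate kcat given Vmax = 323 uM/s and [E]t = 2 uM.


kcat = Vmax / [E]t
kcat = 323 / 2
kcat = 161.5 s^-1

161.5 s^-1


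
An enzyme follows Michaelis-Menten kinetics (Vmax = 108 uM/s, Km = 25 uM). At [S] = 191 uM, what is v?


v = Vmax * [S] / (Km + [S])
v = 108 * 191 / (25 + 191)
v = 95.5 uM/s

95.5 uM/s


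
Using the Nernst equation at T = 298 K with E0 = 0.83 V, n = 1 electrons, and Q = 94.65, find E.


E = E0 - (RT/nF) * ln(Q)
E = 0.83 - (8.314 * 298 / (1 * 96485)) * ln(94.65)
E = 0.7132 V

0.7132 V


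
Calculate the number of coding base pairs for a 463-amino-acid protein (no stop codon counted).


Each amino acid = 1 codon = 3 bp
bp = 463 * 3 = 1389 bp

1389 bp


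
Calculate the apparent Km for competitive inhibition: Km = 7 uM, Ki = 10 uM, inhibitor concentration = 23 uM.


Km_app = Km * (1 + [I]/Ki)
Km_app = 7 * (1 + 23/10)
Km_app = 23.1 uM

23.1 uM


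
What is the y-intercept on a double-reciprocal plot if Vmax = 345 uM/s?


y-intercept = 1/Vmax
= 1/345
= 0.0029 s/uM

0.0029 s/uM


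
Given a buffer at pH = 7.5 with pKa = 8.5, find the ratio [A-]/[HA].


[A-]/[HA] = 10^(pH - pKa)
= 10^(7.5 - 8.5)
= 0.1

0.1


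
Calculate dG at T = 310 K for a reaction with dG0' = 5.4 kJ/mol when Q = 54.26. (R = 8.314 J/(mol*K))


dG = dG0' + RT * ln(Q) / 1000
dG = 5.4 + 8.314 * 310 * ln(54.26) / 1000
dG = 15.6933 kJ/mol

15.6933 kJ/mol


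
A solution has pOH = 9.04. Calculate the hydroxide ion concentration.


[OH-] = 10^(-pOH)
[OH-] = 10^(-9.04)
[OH-] = 9.120e-10 M

9.120e-10 M


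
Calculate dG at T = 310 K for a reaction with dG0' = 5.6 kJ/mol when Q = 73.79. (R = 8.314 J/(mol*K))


dG = dG0' + RT * ln(Q) / 1000
dG = 5.6 + 8.314 * 310 * ln(73.79) / 1000
dG = 16.6857 kJ/mol

16.6857 kJ/mol


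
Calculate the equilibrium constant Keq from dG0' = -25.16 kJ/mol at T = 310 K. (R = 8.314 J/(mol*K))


Keq = exp(-dG0 * 1000 / (R * T))
Keq = exp(-(-25.16) * 1000 / (8.314 * 310))
Keq = 17361.3662

17361.3662


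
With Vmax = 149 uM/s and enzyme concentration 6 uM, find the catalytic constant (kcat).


kcat = Vmax / [E]t
kcat = 149 / 6
kcat = 24.8333 s^-1

24.8333 s^-1


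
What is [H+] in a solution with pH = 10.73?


[H+] = 10^(-pH)
[H+] = 10^(-10.73)
[H+] = 1.862e-11 M

1.862e-11 M


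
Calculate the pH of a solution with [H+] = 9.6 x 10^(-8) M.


pH = -log10([H+])
pH = -log10(9.6 x 10^(-8))
pH = 7.0177

7.0177


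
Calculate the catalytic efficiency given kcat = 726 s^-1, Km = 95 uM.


Catalytic efficiency = kcat / Km
= 726 / 95
= 7.6421 uM^-1*s^-1

7.6421 uM^-1*s^-1


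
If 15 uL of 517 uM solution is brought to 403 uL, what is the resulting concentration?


C2 = C1 * V1 / V2
C2 = 517 * 15 / 403
C2 = 19.2432 uM

19.2432 uM


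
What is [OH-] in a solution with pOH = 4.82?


[OH-] = 10^(-pOH)
[OH-] = 10^(-4.82)
[OH-] = 1.514e-05 M

1.514e-05 M


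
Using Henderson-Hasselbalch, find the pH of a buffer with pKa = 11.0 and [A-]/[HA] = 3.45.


pH = pKa + log10([A-]/[HA])
pH = 11.0 + log10(3.45)
pH = 11.5378

11.5378


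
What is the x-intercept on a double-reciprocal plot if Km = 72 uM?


x-intercept = -1/Km
= -1/72
= -0.0139 1/uM

-0.0139 1/uM


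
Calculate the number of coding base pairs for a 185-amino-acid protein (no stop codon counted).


Each amino acid = 1 codon = 3 bp
bp = 185 * 3 = 555 bp

555 bp


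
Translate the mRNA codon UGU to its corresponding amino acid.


Standard genetic code lookup.
Codon UGU -> Cys

Cys


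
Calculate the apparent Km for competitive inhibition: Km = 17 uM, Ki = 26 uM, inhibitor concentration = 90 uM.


Km_app = Km * (1 + [I]/Ki)
Km_app = 17 * (1 + 90/26)
Km_app = 75.8462 uM

75.8462 uM


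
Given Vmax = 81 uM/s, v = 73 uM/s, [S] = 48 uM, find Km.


Km = [S] * (Vmax - v) / v
Km = 48 * (81 - 73) / 73
Km = 5.2603 uM

5.2603 uM


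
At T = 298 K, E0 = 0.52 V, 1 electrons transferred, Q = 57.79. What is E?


E = E0 - (RT/nF) * ln(Q)
E = 0.52 - (8.314 * 298 / (1 * 96485)) * ln(57.79)
E = 0.4158 V

0.4158 V


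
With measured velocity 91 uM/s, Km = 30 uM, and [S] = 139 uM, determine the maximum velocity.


Vmax = v * (Km + [S]) / [S]
Vmax = 91 * (30 + 139) / 139
Vmax = 110.6403 uM/s

110.6403 uM/s


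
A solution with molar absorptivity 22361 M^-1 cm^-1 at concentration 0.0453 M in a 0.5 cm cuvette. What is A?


A = epsilon * c * l
A = 22361 * 0.0453 * 0.5
A = 506.4767

506.4767


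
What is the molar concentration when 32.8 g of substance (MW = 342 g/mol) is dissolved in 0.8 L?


C = (mass / MW) / volume
C = (32.8 / 342) / 0.8
C = 0.1199 M

0.1199 M


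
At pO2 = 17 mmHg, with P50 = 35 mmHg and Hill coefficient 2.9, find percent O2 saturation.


Y = pO2^n / (P50^n + pO2^n)
Y = 17^2.9 / (35^2.9 + 17^2.9)
Y = 10.97%

10.97%


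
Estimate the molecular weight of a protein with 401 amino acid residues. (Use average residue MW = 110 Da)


MW = n_residues * 110 Da
MW = 401 * 110
MW = 44110 Da

44110 Da


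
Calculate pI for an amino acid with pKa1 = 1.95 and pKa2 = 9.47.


pI = (pKa1 + pKa2) / 2
pI = (1.95 + 9.47) / 2
pI = 5.71

5.71


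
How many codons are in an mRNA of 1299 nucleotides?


codons = nucleotides / 3
codons = 1299 / 3 = 433

433


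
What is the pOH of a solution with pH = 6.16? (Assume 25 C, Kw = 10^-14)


pOH = 14 - pH
pOH = 14 - 6.16
pOH = 7.84

7.84


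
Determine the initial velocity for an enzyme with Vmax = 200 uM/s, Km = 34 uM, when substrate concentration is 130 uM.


v = Vmax * [S] / (Km + [S])
v = 200 * 130 / (34 + 130)
v = 158.5366 uM/s

158.5366 uM/s


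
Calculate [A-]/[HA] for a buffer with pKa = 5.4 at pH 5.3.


[A-]/[HA] = 10^(pH - pKa)
= 10^(5.3 - 5.4)
= 0.7943

0.7943


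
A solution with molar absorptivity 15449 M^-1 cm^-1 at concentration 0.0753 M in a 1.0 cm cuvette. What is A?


A = epsilon * c * l
A = 15449 * 0.0753 * 1.0
A = 1163.3097

1163.3097


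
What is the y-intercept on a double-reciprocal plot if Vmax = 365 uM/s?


y-intercept = 1/Vmax
= 1/365
= 0.0027 s/uM

0.0027 s/uM


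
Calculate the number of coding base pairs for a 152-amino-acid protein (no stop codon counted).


Each amino acid = 1 codon = 3 bp
bp = 152 * 3 = 456 bp

456 bp


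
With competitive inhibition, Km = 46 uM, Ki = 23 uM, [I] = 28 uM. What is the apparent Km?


Km_app = Km * (1 + [I]/Ki)
Km_app = 46 * (1 + 28/23)
Km_app = 102.0 uM

102.0 uM


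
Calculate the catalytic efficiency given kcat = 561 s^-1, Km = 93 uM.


Catalytic efficiency = kcat / Km
= 561 / 93
= 6.0323 uM^-1*s^-1

6.0323 uM^-1*s^-1


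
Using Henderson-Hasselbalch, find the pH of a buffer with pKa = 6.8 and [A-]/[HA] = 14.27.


pH = pKa + log10([A-]/[HA])
pH = 6.8 + log10(14.27)
pH = 7.9544

7.9544


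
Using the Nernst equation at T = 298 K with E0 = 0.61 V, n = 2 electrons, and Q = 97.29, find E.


E = E0 - (RT/nF) * ln(Q)
E = 0.61 - (8.314 * 298 / (2 * 96485)) * ln(97.29)
E = 0.5512 V

0.5512 V


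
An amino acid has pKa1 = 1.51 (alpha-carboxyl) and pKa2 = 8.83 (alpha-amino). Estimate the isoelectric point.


pI = (pKa1 + pKa2) / 2
pI = (1.51 + 8.83) / 2
pI = 5.17

5.17


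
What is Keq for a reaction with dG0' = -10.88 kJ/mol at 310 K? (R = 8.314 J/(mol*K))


Keq = exp(-dG0 * 1000 / (R * T))
Keq = exp(-(-10.88) * 1000 / (8.314 * 310))
Keq = 68.1292

68.1292


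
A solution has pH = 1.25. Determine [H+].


[H+] = 10^(-pH)
[H+] = 10^(-1.25)
[H+] = 0.0562 M

0.0562 M


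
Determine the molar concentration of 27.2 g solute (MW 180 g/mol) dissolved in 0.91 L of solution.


C = (mass / MW) / volume
C = (27.2 / 180) / 0.91
C = 0.1661 M

0.1661 M


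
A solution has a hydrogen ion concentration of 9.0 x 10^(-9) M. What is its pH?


pH = -log10([H+])
pH = -log10(9.0 x 10^(-9))
pH = 8.0458

8.0458


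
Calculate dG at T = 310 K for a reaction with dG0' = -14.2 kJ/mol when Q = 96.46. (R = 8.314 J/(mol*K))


dG = dG0' + RT * ln(Q) / 1000
dG = -14.2 + 8.314 * 310 * ln(96.46) / 1000
dG = -2.4238 kJ/mol

-2.4238 kJ/mol


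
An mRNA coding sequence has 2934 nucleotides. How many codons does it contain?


codons = nucleotides / 3
codons = 2934 / 3 = 978

978


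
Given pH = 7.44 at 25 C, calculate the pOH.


pOH = 14 - pH
pOH = 14 - 7.44
pOH = 6.56

6.56


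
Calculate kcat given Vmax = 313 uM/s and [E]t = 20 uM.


kcat = Vmax / [E]t
kcat = 313 / 20
kcat = 15.65 s^-1

15.65 s^-1


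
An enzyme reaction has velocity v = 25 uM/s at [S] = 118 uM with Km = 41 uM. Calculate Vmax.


Vmax = v * (Km + [S]) / [S]
Vmax = 25 * (41 + 118) / 118
Vmax = 33.6864 uM/s

33.6864 uM/s


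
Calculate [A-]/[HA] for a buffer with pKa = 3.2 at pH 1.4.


[A-]/[HA] = 10^(pH - pKa)
= 10^(1.4 - 3.2)
= 0.0158

0.0158


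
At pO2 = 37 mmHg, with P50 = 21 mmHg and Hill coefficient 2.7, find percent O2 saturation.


Y = pO2^n / (P50^n + pO2^n)
Y = 37^2.7 / (21^2.7 + 37^2.7)
Y = 82.19%

82.19%


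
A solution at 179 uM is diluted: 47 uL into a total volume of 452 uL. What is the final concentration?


C2 = C1 * V1 / V2
C2 = 179 * 47 / 452
C2 = 18.6128 uM

18.6128 uM


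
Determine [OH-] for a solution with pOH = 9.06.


[OH-] = 10^(-pOH)
[OH-] = 10^(-9.06)
[OH-] = 8.710e-10 M

8.710e-10 M


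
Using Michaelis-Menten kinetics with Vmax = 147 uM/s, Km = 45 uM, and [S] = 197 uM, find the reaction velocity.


v = Vmax * [S] / (Km + [S])
v = 147 * 197 / (45 + 197)
v = 119.6653 uM/s

119.6653 uM/s


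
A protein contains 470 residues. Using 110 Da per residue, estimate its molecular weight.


MW = n_residues * 110 Da
MW = 470 * 110
MW = 51700 Da

51700 Da


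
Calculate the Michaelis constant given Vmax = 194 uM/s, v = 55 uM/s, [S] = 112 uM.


Km = [S] * (Vmax - v) / v
Km = 112 * (194 - 55) / 55
Km = 283.0545 uM

283.0545 uM


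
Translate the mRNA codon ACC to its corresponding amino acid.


Standard genetic code lookup.
Codon ACC -> Thr

Thr


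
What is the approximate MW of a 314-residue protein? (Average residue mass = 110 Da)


MW = n_residues * 110 Da
MW = 314 * 110
MW = 34540 Da

34540 Da


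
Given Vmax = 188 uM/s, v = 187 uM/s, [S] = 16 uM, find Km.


Km = [S] * (Vmax - v) / v
Km = 16 * (188 - 187) / 187
Km = 0.0856 uM

0.0856 uM


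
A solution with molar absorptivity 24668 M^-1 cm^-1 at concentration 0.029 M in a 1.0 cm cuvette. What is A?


A = epsilon * c * l
A = 24668 * 0.029 * 1.0
A = 715.372

715.372


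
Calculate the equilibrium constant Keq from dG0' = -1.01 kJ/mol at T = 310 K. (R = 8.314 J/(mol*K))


Keq = exp(-dG0 * 1000 / (R * T))
Keq = exp(-(-1.01) * 1000 / (8.314 * 310))
Keq = 1.4798

1.4798


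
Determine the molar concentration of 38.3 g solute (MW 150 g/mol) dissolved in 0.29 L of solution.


C = (mass / MW) / volume
C = (38.3 / 150) / 0.29
C = 0.8805 M

0.8805 M


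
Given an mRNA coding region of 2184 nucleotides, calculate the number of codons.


codons = nucleotides / 3
codons = 2184 / 3 = 728

728


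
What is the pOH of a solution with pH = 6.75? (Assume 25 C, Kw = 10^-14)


pOH = 14 - pH
pOH = 14 - 6.75
pOH = 7.25

7.25


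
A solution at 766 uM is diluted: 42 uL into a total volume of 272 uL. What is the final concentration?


C2 = C1 * V1 / V2
C2 = 766 * 42 / 272
C2 = 118.2794 uM

118.2794 uM


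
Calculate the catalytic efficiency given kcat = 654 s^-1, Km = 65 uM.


Catalytic efficiency = kcat / Km
= 654 / 65
= 10.0615 uM^-1*s^-1

10.0615 uM^-1*s^-1


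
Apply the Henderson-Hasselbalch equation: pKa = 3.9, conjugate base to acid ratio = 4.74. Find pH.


pH = pKa + log10([A-]/[HA])
pH = 3.9 + log10(4.74)
pH = 4.5758

4.5758


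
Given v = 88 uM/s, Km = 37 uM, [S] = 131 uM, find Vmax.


Vmax = v * (Km + [S]) / [S]
Vmax = 88 * (37 + 131) / 131
Vmax = 112.855 uM/s

112.855 uM/s


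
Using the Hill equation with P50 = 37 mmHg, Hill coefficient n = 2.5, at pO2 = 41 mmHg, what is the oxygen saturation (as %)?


Y = pO2^n / (P50^n + pO2^n)
Y = 41^2.5 / (37^2.5 + 41^2.5)
Y = 56.38%

56.38%


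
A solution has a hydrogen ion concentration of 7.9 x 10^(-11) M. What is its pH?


pH = -log10([H+])
pH = -log10(7.9 x 10^(-11))
pH = 10.1024

10.1024


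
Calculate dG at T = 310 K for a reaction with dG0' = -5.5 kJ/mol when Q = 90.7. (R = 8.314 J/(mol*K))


dG = dG0' + RT * ln(Q) / 1000
dG = -5.5 + 8.314 * 310 * ln(90.7) / 1000
dG = 6.1175 kJ/mol

6.1175 kJ/mol


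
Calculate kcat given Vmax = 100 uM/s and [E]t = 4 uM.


kcat = Vmax / [E]t
kcat = 100 / 4
kcat = 25.0 s^-1

25.0 s^-1


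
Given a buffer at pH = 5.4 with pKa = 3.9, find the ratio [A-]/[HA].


[A-]/[HA] = 10^(pH - pKa)
= 10^(5.4 - 3.9)
= 31.6228

31.6228


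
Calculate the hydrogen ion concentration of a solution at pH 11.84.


[H+] = 10^(-pH)
[H+] = 10^(-11.84)
[H+] = 1.445e-12 M

1.445e-12 M


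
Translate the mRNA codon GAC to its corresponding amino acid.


Standard genetic code lookup.
Codon GAC -> Asp

Asp


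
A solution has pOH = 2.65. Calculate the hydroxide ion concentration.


[OH-] = 10^(-pOH)
[OH-] = 10^(-2.65)
[OH-] = 0.0022 M

0.0022 M


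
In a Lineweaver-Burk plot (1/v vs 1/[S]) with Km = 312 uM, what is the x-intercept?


x-intercept = -1/Km
= -1/312
= -0.0032 1/uM

-0.0032 1/uM


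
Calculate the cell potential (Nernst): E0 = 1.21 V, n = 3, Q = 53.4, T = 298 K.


E = E0 - (RT/nF) * ln(Q)
E = 1.21 - (8.314 * 298 / (3 * 96485)) * ln(53.4)
E = 1.176 V

1.176 V


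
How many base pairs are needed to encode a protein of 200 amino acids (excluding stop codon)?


Each amino acid = 1 codon = 3 bp
bp = 200 * 3 = 600 bp

600 bp


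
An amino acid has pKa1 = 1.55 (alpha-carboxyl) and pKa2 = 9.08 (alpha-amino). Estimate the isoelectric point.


pI = (pKa1 + pKa2) / 2
pI = (1.55 + 9.08) / 2
pI = 5.315

5.315


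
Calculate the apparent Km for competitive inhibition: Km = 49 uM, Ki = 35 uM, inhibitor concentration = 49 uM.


Km_app = Km * (1 + [I]/Ki)
Km_app = 49 * (1 + 49/35)
Km_app = 117.6 uM

117.6 uM


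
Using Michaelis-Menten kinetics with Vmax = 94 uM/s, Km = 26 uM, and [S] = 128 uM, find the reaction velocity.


v = Vmax * [S] / (Km + [S])
v = 94 * 128 / (26 + 128)
v = 78.1299 uM/s

78.1299 uM/s


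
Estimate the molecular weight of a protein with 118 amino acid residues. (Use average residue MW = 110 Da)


MW = n_residues * 110 Da
MW = 118 * 110
MW = 12980 Da

12980 Da


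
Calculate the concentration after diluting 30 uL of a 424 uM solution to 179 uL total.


C2 = C1 * V1 / V2
C2 = 424 * 30 / 179
C2 = 71.0615 uM

71.0615 uM


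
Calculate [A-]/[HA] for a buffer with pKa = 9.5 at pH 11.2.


[A-]/[HA] = 10^(pH - pKa)
= 10^(11.2 - 9.5)
= 50.1187

50.1187


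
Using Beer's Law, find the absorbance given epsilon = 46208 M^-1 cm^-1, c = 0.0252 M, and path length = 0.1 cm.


A = epsilon * c * l
A = 46208 * 0.0252 * 0.1
A = 116.4442

116.4442


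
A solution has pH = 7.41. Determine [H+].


[H+] = 10^(-pH)
[H+] = 10^(-7.41)
[H+] = 3.890e-08 M

3.890e-08 M


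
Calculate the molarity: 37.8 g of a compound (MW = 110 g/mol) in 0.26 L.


C = (mass / MW) / volume
C = (37.8 / 110) / 0.26
C = 1.3217 M

1.3217 M


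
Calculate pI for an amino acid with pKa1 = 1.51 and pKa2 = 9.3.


pI = (pKa1 + pKa2) / 2
pI = (1.51 + 9.3) / 2
pI = 5.405

5.405


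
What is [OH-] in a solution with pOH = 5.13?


[OH-] = 10^(-pOH)
[OH-] = 10^(-5.13)
[OH-] = 7.413e-06 M

7.413e-06 M


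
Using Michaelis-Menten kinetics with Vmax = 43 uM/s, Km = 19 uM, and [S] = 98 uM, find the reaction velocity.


v = Vmax * [S] / (Km + [S])
v = 43 * 98 / (19 + 98)
v = 36.0171 uM/s

36.0171 uM/s


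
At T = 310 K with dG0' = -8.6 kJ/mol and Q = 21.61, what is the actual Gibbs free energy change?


dG = dG0' + RT * ln(Q) / 1000
dG = -8.6 + 8.314 * 310 * ln(21.61) / 1000
dG = -0.6794 kJ/mol

-0.6794 kJ/mol


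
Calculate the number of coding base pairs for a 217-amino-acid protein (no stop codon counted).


Each amino acid = 1 codon = 3 bp
bp = 217 * 3 = 651 bp

651 bp


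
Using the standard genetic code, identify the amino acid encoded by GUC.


Standard genetic code lookup.
Codon GUC -> Val

Val


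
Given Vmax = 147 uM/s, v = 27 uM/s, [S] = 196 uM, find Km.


Km = [S] * (Vmax - v) / v
Km = 196 * (147 - 27) / 27
Km = 871.1111 uM

871.1111 uM


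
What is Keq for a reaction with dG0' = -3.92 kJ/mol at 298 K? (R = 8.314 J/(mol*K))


Keq = exp(-dG0 * 1000 / (R * T))
Keq = exp(-(-3.92) * 1000 / (8.314 * 298))
Keq = 4.8656

4.8656


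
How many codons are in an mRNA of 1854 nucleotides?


codons = nucleotides / 3
codons = 1854 / 3 = 618

618


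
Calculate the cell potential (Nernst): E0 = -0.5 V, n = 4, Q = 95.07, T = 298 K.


E = E0 - (RT/nF) * ln(Q)
E = -0.5 - (8.314 * 298 / (4 * 96485)) * ln(95.07)
E = -0.5292 V

-0.5292 V


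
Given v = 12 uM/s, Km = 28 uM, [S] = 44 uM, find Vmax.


Vmax = v * (Km + [S]) / [S]
Vmax = 12 * (28 + 44) / 44
Vmax = 19.6364 uM/s

19.6364 uM/s


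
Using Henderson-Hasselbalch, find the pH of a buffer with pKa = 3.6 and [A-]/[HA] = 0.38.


pH = pKa + log10([A-]/[HA])
pH = 3.6 + log10(0.38)
pH = 3.1798

3.1798


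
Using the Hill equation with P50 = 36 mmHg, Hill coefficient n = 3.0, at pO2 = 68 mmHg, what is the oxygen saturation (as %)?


Y = pO2^n / (P50^n + pO2^n)
Y = 68^3.0 / (36^3.0 + 68^3.0)
Y = 87.08%

87.08%


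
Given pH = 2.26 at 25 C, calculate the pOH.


pOH = 14 - pH
pOH = 14 - 2.26
pOH = 11.74

11.74


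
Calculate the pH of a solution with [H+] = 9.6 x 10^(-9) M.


pH = -log10([H+])
pH = -log10(9.6 x 10^(-9))
pH = 8.0177

8.0177


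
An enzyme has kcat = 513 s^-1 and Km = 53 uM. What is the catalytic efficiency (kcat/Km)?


Catalytic efficiency = kcat / Km
= 513 / 53
= 9.6792 uM^-1*s^-1

9.6792 uM^-1*s^-1


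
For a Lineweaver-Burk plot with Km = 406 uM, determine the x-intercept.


x-intercept = -1/Km
= -1/406
= -0.0025 1/uM

-0.0025 1/uM


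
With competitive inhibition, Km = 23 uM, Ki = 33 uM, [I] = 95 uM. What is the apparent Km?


Km_app = Km * (1 + [I]/Ki)
Km_app = 23 * (1 + 95/33)
Km_app = 89.2121 uM

89.2121 uM


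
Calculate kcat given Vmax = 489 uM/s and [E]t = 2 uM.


kcat = Vmax / [E]t
kcat = 489 / 2
kcat = 244.5 s^-1

244.5 s^-1


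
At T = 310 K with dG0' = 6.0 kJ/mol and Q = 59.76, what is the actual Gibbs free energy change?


dG = dG0' + RT * ln(Q) / 1000
dG = 6.0 + 8.314 * 310 * ln(59.76) / 1000
dG = 16.5422 kJ/mol

16.5422 kJ/mol


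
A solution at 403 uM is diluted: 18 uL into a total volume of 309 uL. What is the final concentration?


C2 = C1 * V1 / V2
C2 = 403 * 18 / 309
C2 = 23.4757 uM

23.4757 uM


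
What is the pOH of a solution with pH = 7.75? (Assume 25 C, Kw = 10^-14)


pOH = 14 - pH
pOH = 14 - 7.75
pOH = 6.25

6.25


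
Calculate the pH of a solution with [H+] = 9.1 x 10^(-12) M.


pH = -log10([H+])
pH = -log10(9.1 x 10^(-12))
pH = 11.041

11.041


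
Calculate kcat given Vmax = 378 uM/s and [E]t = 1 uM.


kcat = Vmax / [E]t
kcat = 378 / 1
kcat = 378.0 s^-1

378.0 s^-1


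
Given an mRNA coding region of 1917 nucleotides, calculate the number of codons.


codons = nucleotides / 3
codons = 1917 / 3 = 639

639


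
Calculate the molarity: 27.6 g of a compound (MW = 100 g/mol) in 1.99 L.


C = (mass / MW) / volume
C = (27.6 / 100) / 1.99
C = 0.1387 M

0.1387 M


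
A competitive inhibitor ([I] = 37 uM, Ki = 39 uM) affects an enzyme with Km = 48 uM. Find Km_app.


Km_app = Km * (1 + [I]/Ki)
Km_app = 48 * (1 + 37/39)
Km_app = 93.5385 uM

93.5385 uM


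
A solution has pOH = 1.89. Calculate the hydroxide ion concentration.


[OH-] = 10^(-pOH)
[OH-] = 10^(-1.89)
[OH-] = 0.0129 M

0.0129 M


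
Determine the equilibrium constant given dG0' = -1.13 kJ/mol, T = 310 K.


Keq = exp(-dG0 * 1000 / (R * T))
Keq = exp(-(-1.13) * 1000 / (8.314 * 310))
Keq = 1.5503

1.5503


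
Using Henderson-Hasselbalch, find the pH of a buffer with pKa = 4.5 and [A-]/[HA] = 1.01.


pH = pKa + log10([A-]/[HA])
pH = 4.5 + log10(1.01)
pH = 4.5043

4.5043


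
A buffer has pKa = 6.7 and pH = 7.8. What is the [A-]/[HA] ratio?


[A-]/[HA] = 10^(pH - pKa)
= 10^(7.8 - 6.7)
= 12.5893

12.5893


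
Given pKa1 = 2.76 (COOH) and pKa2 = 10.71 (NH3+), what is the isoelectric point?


pI = (pKa1 + pKa2) / 2
pI = (2.76 + 10.71) / 2
pI = 6.735

6.735


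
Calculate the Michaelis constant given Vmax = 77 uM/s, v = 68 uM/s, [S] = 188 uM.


Km = [S] * (Vmax - v) / v
Km = 188 * (77 - 68) / 68
Km = 24.8824 uM

24.8824 uM


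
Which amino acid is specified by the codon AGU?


Standard genetic code lookup.
Codon AGU -> Ser

Ser


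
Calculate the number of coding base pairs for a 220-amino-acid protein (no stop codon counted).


Each amino acid = 1 codon = 3 bp
bp = 220 * 3 = 660 bp

660 bp


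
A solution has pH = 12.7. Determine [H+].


[H+] = 10^(-pH)
[H+] = 10^(-12.7)
[H+] = 1.995e-13 M

1.995e-13 M


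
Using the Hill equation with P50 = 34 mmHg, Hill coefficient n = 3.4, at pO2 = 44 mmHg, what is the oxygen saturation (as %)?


Y = pO2^n / (P50^n + pO2^n)
Y = 44^3.4 / (34^3.4 + 44^3.4)
Y = 70.61%

70.61%


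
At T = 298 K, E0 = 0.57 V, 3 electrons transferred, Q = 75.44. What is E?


E = E0 - (RT/nF) * ln(Q)
E = 0.57 - (8.314 * 298 / (3 * 96485)) * ln(75.44)
E = 0.533 V

0.533 V


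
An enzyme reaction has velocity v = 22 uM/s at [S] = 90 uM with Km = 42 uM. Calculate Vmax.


Vmax = v * (Km + [S]) / [S]
Vmax = 22 * (42 + 90) / 90
Vmax = 32.2667 uM/s

32.2667 uM/s


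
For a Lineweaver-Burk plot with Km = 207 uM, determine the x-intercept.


x-intercept = -1/Km
= -1/207
= -0.0048 1/uM

-0.0048 1/uM


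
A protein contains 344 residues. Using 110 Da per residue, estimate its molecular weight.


MW = n_residues * 110 Da
MW = 344 * 110
MW = 37840 Da

37840 Da


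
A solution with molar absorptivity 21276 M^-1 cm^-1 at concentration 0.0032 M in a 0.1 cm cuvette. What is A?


A = epsilon * c * l
A = 21276 * 0.0032 * 0.1
A = 6.8083

6.8083


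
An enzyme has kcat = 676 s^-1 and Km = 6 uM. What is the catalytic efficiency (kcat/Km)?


Catalytic efficiency = kcat / Km
= 676 / 6
= 112.6667 uM^-1*s^-1

112.6667 uM^-1*s^-1


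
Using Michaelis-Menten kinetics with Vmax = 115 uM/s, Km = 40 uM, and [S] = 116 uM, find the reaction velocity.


v = Vmax * [S] / (Km + [S])
v = 115 * 116 / (40 + 116)
v = 85.5128 uM/s

85.5128 uM/s


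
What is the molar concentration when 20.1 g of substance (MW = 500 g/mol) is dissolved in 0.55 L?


C = (mass / MW) / volume
C = (20.1 / 500) / 0.55
C = 0.0731 M

0.0731 M


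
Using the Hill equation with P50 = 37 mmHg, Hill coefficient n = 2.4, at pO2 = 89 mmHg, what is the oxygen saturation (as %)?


Y = pO2^n / (P50^n + pO2^n)
Y = 89^2.4 / (37^2.4 + 89^2.4)
Y = 89.15%

89.15%


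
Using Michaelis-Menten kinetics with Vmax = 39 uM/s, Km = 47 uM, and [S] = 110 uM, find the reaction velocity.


v = Vmax * [S] / (Km + [S])
v = 39 * 110 / (47 + 110)
v = 27.3248 uM/s

27.3248 uM/s


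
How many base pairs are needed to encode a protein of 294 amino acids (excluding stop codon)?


Each amino acid = 1 codon = 3 bp
bp = 294 * 3 = 882 bp

882 bp


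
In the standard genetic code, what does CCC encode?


Standard genetic code lookup.
Codon CCC -> Pro

Pro


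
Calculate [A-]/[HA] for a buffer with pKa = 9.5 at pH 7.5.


[A-]/[HA] = 10^(pH - pKa)
= 10^(7.5 - 9.5)
= 0.01

0.01


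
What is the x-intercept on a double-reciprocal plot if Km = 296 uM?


x-intercept = -1/Km
= -1/296
= -0.0034 1/uM

-0.0034 1/uM


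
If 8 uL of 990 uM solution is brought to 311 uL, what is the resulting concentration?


C2 = C1 * V1 / V2
C2 = 990 * 8 / 311
C2 = 25.4662 uM

25.4662 uM


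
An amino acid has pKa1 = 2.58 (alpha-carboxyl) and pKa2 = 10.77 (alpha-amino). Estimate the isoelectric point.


pI = (pKa1 + pKa2) / 2
pI = (2.58 + 10.77) / 2
pI = 6.675

6.675


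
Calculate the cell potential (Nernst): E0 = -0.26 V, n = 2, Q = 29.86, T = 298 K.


E = E0 - (RT/nF) * ln(Q)
E = -0.26 - (8.314 * 298 / (2 * 96485)) * ln(29.86)
E = -0.3036 V

-0.3036 V


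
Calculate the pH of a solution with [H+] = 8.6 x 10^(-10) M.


pH = -log10([H+])
pH = -log10(8.6 x 10^(-10))
pH = 9.0655

9.0655


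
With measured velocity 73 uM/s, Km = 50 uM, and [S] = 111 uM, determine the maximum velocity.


Vmax = v * (Km + [S]) / [S]
Vmax = 73 * (50 + 111) / 111
Vmax = 105.8829 uM/s

105.8829 uM/s


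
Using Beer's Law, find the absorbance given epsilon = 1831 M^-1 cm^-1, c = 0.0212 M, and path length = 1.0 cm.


A = epsilon * c * l
A = 1831 * 0.0212 * 1.0
A = 38.8172

38.8172


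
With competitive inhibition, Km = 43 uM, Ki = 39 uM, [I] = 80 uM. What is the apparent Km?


Km_app = Km * (1 + [I]/Ki)
Km_app = 43 * (1 + 80/39)
Km_app = 131.2051 uM

131.2051 uM


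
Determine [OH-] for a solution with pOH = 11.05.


[OH-] = 10^(-pOH)
[OH-] = 10^(-11.05)
[OH-] = 8.913e-12 M

8.913e-12 M


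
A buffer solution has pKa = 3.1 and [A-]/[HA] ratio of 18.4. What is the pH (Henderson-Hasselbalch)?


pH = pKa + log10([A-]/[HA])
pH = 3.1 + log10(18.4)
pH = 4.3648

4.3648


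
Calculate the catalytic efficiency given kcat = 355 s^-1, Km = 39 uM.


Catalytic efficiency = kcat / Km
= 355 / 39
= 9.1026 uM^-1*s^-1

9.1026 uM^-1*s^-1


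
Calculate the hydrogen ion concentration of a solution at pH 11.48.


[H+] = 10^(-pH)
[H+] = 10^(-11.48)
[H+] = 3.311e-12 M

3.311e-12 M


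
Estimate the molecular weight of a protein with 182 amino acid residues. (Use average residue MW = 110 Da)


MW = n_residues * 110 Da
MW = 182 * 110
MW = 20020 Da

20020 Da


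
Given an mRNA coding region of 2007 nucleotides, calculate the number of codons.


codons = nucleotides / 3
codons = 2007 / 3 = 669

669


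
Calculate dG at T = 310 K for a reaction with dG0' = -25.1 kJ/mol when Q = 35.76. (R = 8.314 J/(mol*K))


dG = dG0' + RT * ln(Q) / 1000
dG = -25.1 + 8.314 * 310 * ln(35.76) / 1000
dG = -15.8813 kJ/mol

-15.8813 kJ/mol


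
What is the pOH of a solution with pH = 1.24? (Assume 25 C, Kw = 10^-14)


pOH = 14 - pH
pOH = 14 - 1.24
pOH = 12.76

12.76


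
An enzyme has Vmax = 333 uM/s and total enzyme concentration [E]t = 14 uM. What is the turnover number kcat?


kcat = Vmax / [E]t
kcat = 333 / 14
kcat = 23.7857 s^-1

23.7857 s^-1


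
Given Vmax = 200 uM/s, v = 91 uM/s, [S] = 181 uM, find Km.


Km = [S] * (Vmax - v) / v
Km = 181 * (200 - 91) / 91
Km = 216.8022 uM

216.8022 uM


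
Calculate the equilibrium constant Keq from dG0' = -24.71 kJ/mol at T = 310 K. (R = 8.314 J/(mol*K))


Keq = exp(-dG0 * 1000 / (R * T))
Keq = exp(-(-24.71) * 1000 / (8.314 * 310))
Keq = 14579.9717

14579.9717


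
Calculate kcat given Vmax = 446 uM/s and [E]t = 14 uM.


kcat = Vmax / [E]t
kcat = 446 / 14
kcat = 31.8571 s^-1

31.8571 s^-1


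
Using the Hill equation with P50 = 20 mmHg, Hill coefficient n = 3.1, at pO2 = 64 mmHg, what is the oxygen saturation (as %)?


Y = pO2^n / (P50^n + pO2^n)
Y = 64^3.1 / (20^3.1 + 64^3.1)
Y = 97.36%

97.36%


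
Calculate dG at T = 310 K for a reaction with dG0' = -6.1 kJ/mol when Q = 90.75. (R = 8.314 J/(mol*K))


dG = dG0' + RT * ln(Q) / 1000
dG = -6.1 + 8.314 * 310 * ln(90.75) / 1000
dG = 5.5189 kJ/mol

5.5189 kJ/mol


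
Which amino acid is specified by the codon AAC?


Standard genetic code lookup.
Codon AAC -> Asn

Asn


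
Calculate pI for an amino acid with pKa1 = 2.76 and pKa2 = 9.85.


pI = (pKa1 + pKa2) / 2
pI = (2.76 + 9.85) / 2
pI = 6.305

6.305


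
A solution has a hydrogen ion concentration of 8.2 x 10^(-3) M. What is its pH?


pH = -log10([H+])
pH = -log10(8.2 x 10^(-3))
pH = 2.0862

2.0862


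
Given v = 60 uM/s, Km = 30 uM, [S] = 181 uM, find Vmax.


Vmax = v * (Km + [S]) / [S]
Vmax = 60 * (30 + 181) / 181
Vmax = 69.9448 uM/s

69.9448 uM/s


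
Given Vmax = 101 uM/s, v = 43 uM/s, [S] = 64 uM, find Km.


Km = [S] * (Vmax - v) / v
Km = 64 * (101 - 43) / 43
Km = 86.3256 uM

86.3256 uM


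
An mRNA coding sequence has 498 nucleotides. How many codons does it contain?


codons = nucleotides / 3
codons = 498 / 3 = 166

166


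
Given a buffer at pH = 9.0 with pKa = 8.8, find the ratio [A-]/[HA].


[A-]/[HA] = 10^(pH - pKa)
= 10^(9.0 - 8.8)
= 1.5849

1.5849


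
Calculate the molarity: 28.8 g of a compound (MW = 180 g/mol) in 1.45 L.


C = (mass / MW) / volume
C = (28.8 / 180) / 1.45
C = 0.1103 M

0.1103 M


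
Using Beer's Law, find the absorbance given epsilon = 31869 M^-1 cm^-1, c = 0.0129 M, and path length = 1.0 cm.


A = epsilon * c * l
A = 31869 * 0.0129 * 1.0
A = 411.1101

411.1101


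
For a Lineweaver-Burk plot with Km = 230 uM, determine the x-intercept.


x-intercept = -1/Km
= -1/230
= -0.0043 1/uM

-0.0043 1/uM


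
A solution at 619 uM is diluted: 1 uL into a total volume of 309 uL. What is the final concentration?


C2 = C1 * V1 / V2
C2 = 619 * 1 / 309
C2 = 2.0032 uM

2.0032 uM


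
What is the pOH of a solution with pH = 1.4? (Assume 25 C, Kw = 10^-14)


pOH = 14 - pH
pOH = 14 - 1.4
pOH = 12.6

12.6


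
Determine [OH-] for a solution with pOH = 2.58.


[OH-] = 10^(-pOH)
[OH-] = 10^(-2.58)
[OH-] = 0.0026 M

0.0026 M


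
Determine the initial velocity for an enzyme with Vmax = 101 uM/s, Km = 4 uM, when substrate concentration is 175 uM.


v = Vmax * [S] / (Km + [S])
v = 101 * 175 / (4 + 175)
v = 98.743 uM/s

98.743 uM/s


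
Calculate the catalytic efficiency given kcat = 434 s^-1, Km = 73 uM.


Catalytic efficiency = kcat / Km
= 434 / 73
= 5.9452 uM^-1*s^-1

5.9452 uM^-1*s^-1


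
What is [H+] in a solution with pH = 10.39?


[H+] = 10^(-pH)
[H+] = 10^(-10.39)
[H+] = 4.074e-11 M

4.074e-11 M


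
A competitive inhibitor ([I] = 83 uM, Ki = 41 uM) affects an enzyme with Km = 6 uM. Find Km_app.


Km_app = Km * (1 + [I]/Ki)
Km_app = 6 * (1 + 83/41)
Km_app = 18.1463 uM

18.1463 uM


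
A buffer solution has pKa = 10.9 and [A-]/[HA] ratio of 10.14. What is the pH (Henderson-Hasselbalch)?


pH = pKa + log10([A-]/[HA])
pH = 10.9 + log10(10.14)
pH = 11.906

11.906


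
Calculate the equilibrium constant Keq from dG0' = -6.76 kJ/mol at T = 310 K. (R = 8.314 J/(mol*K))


Keq = exp(-dG0 * 1000 / (R * T))
Keq = exp(-(-6.76) * 1000 / (8.314 * 310))
Keq = 13.7751

13.7751


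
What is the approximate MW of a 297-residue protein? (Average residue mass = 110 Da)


MW = n_residues * 110 Da
MW = 297 * 110
MW = 32670 Da

32670 Da


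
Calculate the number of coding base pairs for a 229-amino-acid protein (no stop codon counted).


Each amino acid = 1 codon = 3 bp
bp = 229 * 3 = 687 bp

687 bp


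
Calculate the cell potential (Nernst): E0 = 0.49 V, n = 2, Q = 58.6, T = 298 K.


E = E0 - (RT/nF) * ln(Q)
E = 0.49 - (8.314 * 298 / (2 * 96485)) * ln(58.6)
E = 0.4377 V

0.4377 V


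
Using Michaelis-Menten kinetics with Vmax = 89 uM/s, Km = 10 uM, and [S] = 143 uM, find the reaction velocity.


v = Vmax * [S] / (Km + [S])
v = 89 * 143 / (10 + 143)
v = 83.183 uM/s

83.183 uM/s


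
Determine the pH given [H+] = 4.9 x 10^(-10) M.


pH = -log10([H+])
pH = -log10(4.9 x 10^(-10))
pH = 9.3098

9.3098


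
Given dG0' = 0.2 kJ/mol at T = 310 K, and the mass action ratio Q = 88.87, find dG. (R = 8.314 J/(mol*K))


dG = dG0' + RT * ln(Q) / 1000
dG = 0.2 + 8.314 * 310 * ln(88.87) / 1000
dG = 11.765 kJ/mol

11.765 kJ/mol


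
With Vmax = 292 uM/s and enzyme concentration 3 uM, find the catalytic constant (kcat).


kcat = Vmax / [E]t
kcat = 292 / 3
kcat = 97.3333 s^-1

97.3333 s^-1


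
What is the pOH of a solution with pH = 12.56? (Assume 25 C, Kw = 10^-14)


pOH = 14 - pH
pOH = 14 - 12.56
pOH = 1.44

1.44


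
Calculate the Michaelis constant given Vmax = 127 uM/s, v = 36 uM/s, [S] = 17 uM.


Km = [S] * (Vmax - v) / v
Km = 17 * (127 - 36) / 36
Km = 42.9722 uM

42.9722 uM


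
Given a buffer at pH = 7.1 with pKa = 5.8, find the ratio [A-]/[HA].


[A-]/[HA] = 10^(pH - pKa)
= 10^(7.1 - 5.8)
= 19.9526

19.9526


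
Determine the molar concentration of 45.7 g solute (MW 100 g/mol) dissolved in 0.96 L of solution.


C = (mass / MW) / volume
C = (45.7 / 100) / 0.96
C = 0.476 M

0.476 M


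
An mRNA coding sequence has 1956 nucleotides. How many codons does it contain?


codons = nucleotides / 3
codons = 1956 / 3 = 652

652
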